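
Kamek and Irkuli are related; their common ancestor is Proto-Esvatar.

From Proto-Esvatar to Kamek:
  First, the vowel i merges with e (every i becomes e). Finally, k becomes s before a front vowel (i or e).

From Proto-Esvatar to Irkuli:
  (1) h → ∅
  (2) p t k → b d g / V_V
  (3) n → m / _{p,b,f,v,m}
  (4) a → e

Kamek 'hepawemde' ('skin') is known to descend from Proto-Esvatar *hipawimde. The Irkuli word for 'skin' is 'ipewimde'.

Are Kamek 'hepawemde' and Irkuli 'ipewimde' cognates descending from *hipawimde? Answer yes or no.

Derive the expected Irkuli reflex of *hipawimde:
Irkuli: start from *hipawimde.
  rule 1 (h-loss): hipawimde → ipawimde
  rule 2 (intervocalic voicing): ipawimde → ibawimde
  rule 3: no change — ibawimde
  rule 4 (vowel merger): ibawimde → ibewimde
  ⇒ Irkuli ibewimde
The regular Irkuli reflex would be 'ibewimde', but the attested form is 'ipewimde'. The correspondence is irregular, so they are not cognates (the Irkuli form has a different source).

no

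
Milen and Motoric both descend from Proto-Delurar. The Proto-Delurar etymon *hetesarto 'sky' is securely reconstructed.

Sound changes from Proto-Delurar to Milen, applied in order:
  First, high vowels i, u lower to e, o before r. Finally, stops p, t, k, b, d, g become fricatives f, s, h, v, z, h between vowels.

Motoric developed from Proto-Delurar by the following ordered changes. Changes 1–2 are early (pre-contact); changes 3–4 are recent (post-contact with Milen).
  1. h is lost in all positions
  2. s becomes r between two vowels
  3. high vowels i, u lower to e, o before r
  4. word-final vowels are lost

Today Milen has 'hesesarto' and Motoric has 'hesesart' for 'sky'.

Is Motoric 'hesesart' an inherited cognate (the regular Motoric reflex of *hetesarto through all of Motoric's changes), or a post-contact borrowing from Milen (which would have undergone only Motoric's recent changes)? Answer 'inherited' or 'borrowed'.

If inherited, *hetesarto would pass through all of Motoric's changes:
Motoric: *hetesarto
  hetesarto → etesarto   [h-loss]
  etesarto → eterarto   [rhotacism]
  eterarto (rule 3 does not apply)
  eterarto → eterart   [apocope]
  giving Motoric eterart.
If borrowed from Milen 'hesesarto' after the early changes, it would undergo only the recent ones:
  rule 3 (pre-rhotic lowering): no change (hesesarto)
  rule 4 (apocope): hesesarto → hesesart
  ⇒ as a loan: hesesart
Motoric 'hesesart' matches the loan outcome 'hesesart', not the inherited 'eterart' — it skipped the early Motoric changes, so it was borrowed from Milen.

borrowed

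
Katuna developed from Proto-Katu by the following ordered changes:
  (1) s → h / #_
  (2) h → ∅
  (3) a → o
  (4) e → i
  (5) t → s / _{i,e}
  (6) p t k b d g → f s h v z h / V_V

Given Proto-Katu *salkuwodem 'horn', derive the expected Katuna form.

olkuwozim

Katuna: *salkuwodem > halkuwodem > alkuwodem > olkuwodem > olkuwodim > olkuwozim  (by debuccalisation, h-loss, vowel merger, vowel merger, intervocalic lenition)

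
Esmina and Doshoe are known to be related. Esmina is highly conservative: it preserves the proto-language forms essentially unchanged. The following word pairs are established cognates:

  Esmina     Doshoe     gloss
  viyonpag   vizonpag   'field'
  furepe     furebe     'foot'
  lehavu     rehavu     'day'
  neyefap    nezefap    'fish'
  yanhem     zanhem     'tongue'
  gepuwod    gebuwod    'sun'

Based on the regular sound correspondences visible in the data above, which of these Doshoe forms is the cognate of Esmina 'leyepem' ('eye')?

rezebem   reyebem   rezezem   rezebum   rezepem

lehavu ~ rehavu — Esmina l corresponds to Doshoe r word-initially before a front vowel.
neyefap ~ nezefap — Esmina y corresponds to Doshoe z between vowels (before a front vowel).
furepe ~ furebe — Esmina p corresponds to Doshoe b between vowels (before a front vowel).
Applying these to Esmina 'leyepem':
  leyepem → reyepem   (l→r word-initially before a front vowel)
  reyepem → rezepem   (y→z between vowels (before a front vowel))
  rezepem → rezebem   (p→b between vowels (before a front vowel))
So the Doshoe cognate is 'rezebem'.

rezebem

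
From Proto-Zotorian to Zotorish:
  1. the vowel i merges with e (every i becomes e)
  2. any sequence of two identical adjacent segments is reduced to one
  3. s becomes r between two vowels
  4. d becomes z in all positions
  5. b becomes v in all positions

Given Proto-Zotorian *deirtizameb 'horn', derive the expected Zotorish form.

zertezamev

Zotorish: start from *deirtizameb.
  rule 1 (vowel merger): deirtizameb → deertezameb
  rule 2 (degemination): deertezameb → dertezameb
  rule 3: no change — dertezameb
  rule 4 (unconditioned shift): dertezameb → zertezameb
  rule 5 (unconditioned shift): zertezameb → zertezamev
  ⇒ Zotorish zertezamev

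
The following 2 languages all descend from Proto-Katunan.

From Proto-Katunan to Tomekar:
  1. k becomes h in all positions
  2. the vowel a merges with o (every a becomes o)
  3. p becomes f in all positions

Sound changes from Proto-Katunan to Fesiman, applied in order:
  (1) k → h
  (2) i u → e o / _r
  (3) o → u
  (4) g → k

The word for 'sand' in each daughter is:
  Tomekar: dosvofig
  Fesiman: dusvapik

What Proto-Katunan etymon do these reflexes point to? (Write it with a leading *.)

Position 5: Tomekar has o, Fesiman has a. Fesiman preserves a here (none of its changes turn any other segment into a), so the proto-segment is *a.
Position 8: Tomekar has g, Fesiman has k. Tomekar preserves g here (none of its changes turn any other segment into g), so the proto-segment is *g.
Position 2: Tomekar has o, Fesiman has u. Taking the neighbouring segments as reconstructed: Tomekar o could go back to *a or *o; Fesiman u could go back to *o or *u — the one source consistent with every daughter is *o.
Verify the candidate proto-form against each daughter:
Tomekar: *dosvapig > dosvopig > dosvofig  (by vowel merger, unconditioned shift)
Fesiman: start from *dosvapig.
  rule 1: no change — dosvapig
  rule 2: no change — dosvapig
  rule 3 (vowel merger): dosvapig → dusvapig
  rule 4 (unconditioned shift): dusvapig → dusvapik
  ⇒ Fesiman dusvapik
No other proto-form is consistent with every reflex, so the reconstruction is *dosvapig.

*dosvapig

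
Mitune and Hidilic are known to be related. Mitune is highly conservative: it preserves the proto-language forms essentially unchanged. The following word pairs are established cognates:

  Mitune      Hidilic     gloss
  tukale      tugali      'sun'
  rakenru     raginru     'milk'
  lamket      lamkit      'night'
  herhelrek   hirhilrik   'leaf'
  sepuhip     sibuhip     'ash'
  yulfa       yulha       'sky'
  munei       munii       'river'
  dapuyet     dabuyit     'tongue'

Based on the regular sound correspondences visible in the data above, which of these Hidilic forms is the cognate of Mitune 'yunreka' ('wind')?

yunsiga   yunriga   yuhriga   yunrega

lamket ~ lamkit, herhelrek ~ hirhilrik — Mitune e corresponds to Hidilic i after a consonant, before a consonant other than r, m, n, p, b, f, v.
tukale ~ tugali — Mitune k corresponds to Hidilic g between vowels (before a back vowel).
Applying these to Mitune 'yunreka':
  yunreka → yunrika   (e→i after a consonant, before a consonant other than r, m, n, p, b, f, v)
  yunrika → yunriga   (k→g between vowels (before a back vowel))
So the Hidilic cognate is 'yunriga'.

yunriga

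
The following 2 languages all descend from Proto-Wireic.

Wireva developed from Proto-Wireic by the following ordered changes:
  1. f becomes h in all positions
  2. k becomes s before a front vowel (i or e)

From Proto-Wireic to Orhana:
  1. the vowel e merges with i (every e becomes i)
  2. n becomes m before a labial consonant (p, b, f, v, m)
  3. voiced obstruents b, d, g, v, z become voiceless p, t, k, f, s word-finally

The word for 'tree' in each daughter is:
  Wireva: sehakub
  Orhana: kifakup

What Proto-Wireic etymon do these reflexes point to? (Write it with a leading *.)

*kefakub

Position 2: Wireva has e, Orhana has i. Wireva preserves e here (none of its changes turn any other segment into e), so the proto-segment is *e.
Position 1: Wireva has s, Orhana has k. Taking the neighbouring segments as reconstructed: Wireva s could go back to *k or *s; Orhana k can only go back to *k — the one source consistent with every daughter is *k.
Position 3: Wireva has h, Orhana has f. Taking the neighbouring segments as reconstructed: Wireva h could go back to *f or *h; Orhana f can only go back to *f — the one source consistent with every daughter is *f.
Verify the candidate proto-form against each daughter:
Wireva: start from *kefakub.
  rule 1 (unconditioned shift): kefakub → kehakub
  rule 2 (palatalisation): kehakub → sehakub
  ⇒ Wireva sehakub
Orhana: *kefakub
  kefakub → kifakub   [vowel merger]
  kifakub (rule 2 does not apply)
  kifakub → kifakup   [final devoicing]
  giving Orhana kifakup.
No other proto-form is consistent with every reflex, so the reconstruction is *kefakub.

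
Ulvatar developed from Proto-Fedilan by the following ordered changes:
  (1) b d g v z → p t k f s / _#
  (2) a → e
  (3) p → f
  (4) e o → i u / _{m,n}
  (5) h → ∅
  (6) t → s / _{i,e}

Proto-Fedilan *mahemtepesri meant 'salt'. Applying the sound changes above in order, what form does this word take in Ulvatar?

meimsefesri

Ulvatar: start from *mahemtepesri.
  rule 1: no change — mahemtepesri
  rule 2 (vowel merger): mahemtepesri → mehemtepesri
  rule 3 (unconditioned shift): mehemtepesri → mehemtefesri
  rule 4 (pre-nasal raising): mehemtefesri → mehimtefesri
  rule 5 (h-loss): mehimtefesri → meimtefesri
  rule 6 (palatalisation): meimtefesri → meimsefesri
  ⇒ Ulvatar meimsefesri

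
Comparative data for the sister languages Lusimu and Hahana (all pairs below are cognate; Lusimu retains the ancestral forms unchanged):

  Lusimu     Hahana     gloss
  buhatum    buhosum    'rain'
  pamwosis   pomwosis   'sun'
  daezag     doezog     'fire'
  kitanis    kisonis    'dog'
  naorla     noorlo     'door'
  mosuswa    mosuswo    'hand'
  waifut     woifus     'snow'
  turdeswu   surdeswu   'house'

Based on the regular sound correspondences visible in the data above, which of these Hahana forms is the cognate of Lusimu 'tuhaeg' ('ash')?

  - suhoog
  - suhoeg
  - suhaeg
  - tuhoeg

suhoeg

turdeswu ~ surdeswu — Lusimu t corresponds to Hahana s word-initially before a back vowel.
daezag ~ doezog — Lusimu a corresponds to Hahana o after a consonant, before a front vowel.
Applying these to Lusimu 'tuhaeg':
  tuhaeg → suhaeg   (t→s word-initially before a back vowel)
  suhaeg → suhoeg   (a→o after a consonant, before a front vowel)
So the Hahana cognate is 'suhoeg'.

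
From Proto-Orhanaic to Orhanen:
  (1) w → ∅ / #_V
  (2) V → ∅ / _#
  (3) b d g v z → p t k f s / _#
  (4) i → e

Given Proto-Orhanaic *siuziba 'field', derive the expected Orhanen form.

Orhanen: *siuziba
  siuziba (rule 1 does not apply)
  siuziba → siuzib   [apocope]
  siuzib → siuzip   [final devoicing]
  siuzip → seuzep   [vowel merger]
  giving Orhanen seuzep.

seuzep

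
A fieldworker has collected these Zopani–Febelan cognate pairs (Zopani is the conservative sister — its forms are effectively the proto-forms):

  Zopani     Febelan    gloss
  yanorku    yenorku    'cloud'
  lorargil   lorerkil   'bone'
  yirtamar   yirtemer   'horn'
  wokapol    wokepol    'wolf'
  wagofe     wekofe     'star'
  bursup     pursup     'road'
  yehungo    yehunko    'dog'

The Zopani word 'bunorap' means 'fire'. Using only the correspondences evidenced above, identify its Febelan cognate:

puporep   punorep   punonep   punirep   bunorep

punorep

bursup ~ pursup — Zopani b corresponds to Febelan p word-initially before a back vowel.
wokapol ~ wokepol — Zopani a corresponds to Febelan e after a consonant, before a labial obstruent.
Applying these to Zopani 'bunorap':
  bunorap → punorap   (b→p word-initially before a back vowel)
  punorap → punorep   (a→e after a consonant, before a labial obstruent)
So the Febelan cognate is 'punorep'.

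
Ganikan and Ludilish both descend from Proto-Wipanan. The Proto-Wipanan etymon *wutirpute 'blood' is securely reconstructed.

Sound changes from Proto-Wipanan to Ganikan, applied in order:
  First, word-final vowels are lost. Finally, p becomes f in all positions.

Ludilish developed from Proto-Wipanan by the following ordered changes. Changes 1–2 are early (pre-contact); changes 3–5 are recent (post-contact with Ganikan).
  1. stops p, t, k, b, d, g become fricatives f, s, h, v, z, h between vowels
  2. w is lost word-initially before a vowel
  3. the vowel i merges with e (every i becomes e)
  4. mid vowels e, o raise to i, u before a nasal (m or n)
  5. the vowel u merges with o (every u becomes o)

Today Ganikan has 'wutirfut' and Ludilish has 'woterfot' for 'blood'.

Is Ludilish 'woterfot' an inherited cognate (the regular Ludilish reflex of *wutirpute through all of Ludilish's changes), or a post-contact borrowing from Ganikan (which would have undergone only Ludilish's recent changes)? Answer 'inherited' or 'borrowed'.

borrowed

If inherited, *wutirpute would pass through all of Ludilish's changes:
Ludilish: *wutirpute > wusirpuse > usirpuse > userpuse > oserpose  (by intervocalic lenition, glide loss, vowel merger, vowel merger)
If borrowed from Ganikan 'wutirfut' after the early changes, it would undergo only the recent ones:
  rule 3 (vowel merger): wutirfut → wuterfut
  rule 4 (pre-nasal raising): no change (wuterfut)
  rule 5 (vowel merger): wuterfut → woterfot
  ⇒ as a loan: woterfot
Ludilish 'woterfot' matches the loan outcome 'woterfot', not the inherited 'oserpose' — it skipped the early Ludilish changes, so it was borrowed from Ganikan.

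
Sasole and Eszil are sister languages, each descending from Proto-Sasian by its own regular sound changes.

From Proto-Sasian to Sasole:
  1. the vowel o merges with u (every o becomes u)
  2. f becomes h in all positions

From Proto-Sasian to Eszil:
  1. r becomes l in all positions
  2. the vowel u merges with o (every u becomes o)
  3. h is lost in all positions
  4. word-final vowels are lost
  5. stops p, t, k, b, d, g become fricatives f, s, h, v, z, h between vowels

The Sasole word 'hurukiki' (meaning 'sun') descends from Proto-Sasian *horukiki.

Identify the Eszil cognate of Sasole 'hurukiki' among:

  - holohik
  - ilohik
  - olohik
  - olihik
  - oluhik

olohik

Eszil: *horukiki
  horukiki → holukiki   [unconditioned shift]
  holukiki → holokiki   [vowel merger]
  holokiki → olokiki   [h-loss]
  olokiki → olokik   [apocope]
  olokik → olohik   [intervocalic lenition]
  giving Eszil olohik.
Among the options, 'olohik' alone shows every Eszil change applied in order.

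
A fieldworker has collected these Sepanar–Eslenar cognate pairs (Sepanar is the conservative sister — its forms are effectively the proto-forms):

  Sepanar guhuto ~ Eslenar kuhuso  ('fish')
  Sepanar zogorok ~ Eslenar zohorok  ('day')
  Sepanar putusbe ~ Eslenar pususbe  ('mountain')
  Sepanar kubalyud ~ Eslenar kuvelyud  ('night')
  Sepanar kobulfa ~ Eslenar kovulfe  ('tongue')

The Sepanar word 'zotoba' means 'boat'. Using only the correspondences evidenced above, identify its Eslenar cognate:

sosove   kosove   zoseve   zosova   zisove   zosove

zosove

guhuto ~ kuhuso — Sepanar t corresponds to Eslenar s between vowels (before a back vowel).
kubalyud ~ kuvelyud — Sepanar b corresponds to Eslenar v between vowels (before a back vowel).
kobulfa ~ kovulfe — Sepanar a corresponds to Eslenar e word-finally.
Applying these to Sepanar 'zotoba':
  zotoba → zosoba   (t→s between vowels (before a back vowel))
  zosoba → zosova   (b→v between vowels (before a back vowel))
  zosova → zosove   (a→e word-finally)
So the Eslenar cognate is 'zosove'.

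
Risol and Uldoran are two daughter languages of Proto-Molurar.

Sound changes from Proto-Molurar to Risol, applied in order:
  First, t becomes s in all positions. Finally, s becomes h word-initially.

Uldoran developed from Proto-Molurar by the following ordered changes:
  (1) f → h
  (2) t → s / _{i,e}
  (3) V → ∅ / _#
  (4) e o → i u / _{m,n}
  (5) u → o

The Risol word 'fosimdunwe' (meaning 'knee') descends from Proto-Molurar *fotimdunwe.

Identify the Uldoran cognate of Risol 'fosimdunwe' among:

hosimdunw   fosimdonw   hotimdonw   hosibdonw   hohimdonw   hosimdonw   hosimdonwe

hosimdonw

Uldoran: *fotimdunwe > hotimdunwe > hosimdunwe > hosimdunw > hosimdonw  (by unconditioned shift, palatalisation, apocope, vowel merger)
Among the options, 'hosimdonw' alone shows every Uldoran change applied in order.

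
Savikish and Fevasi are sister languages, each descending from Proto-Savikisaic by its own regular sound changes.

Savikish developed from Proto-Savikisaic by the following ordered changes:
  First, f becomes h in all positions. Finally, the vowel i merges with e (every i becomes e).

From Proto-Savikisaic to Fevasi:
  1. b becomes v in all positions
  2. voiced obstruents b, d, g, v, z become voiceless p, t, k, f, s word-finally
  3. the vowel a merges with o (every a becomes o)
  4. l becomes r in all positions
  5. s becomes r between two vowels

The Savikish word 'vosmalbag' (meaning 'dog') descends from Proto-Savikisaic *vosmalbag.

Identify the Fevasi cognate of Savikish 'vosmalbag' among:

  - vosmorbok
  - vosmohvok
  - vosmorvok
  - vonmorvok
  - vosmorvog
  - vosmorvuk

Fevasi: *vosmalbag > vosmalvag > vosmalvak > vosmolvok > vosmorvok  (by unconditioned shift, final devoicing, vowel merger, unconditioned shift)

vosmorvok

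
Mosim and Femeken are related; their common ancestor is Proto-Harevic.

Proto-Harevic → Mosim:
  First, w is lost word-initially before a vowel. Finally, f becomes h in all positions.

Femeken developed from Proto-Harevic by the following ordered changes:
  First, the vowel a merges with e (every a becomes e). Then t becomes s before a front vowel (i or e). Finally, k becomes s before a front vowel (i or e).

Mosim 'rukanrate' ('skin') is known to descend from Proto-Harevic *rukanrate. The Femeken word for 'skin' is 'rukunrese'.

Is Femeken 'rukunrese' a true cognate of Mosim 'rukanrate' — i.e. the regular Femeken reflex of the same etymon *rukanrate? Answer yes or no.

Derive the expected Femeken reflex of *rukanrate:
Femeken: *rukanrate
  rukanrate → rukenrete   [vowel merger]
  rukenrete → rukenrese   [palatalisation]
  rukenrese → rusenrese   [palatalisation]
  giving Femeken rusenrese.
The regular Femeken reflex would be 'rusenrese', but the attested form is 'rukunrese'. The correspondence is irregular, so they are not cognates (the Femeken form has a different source).

no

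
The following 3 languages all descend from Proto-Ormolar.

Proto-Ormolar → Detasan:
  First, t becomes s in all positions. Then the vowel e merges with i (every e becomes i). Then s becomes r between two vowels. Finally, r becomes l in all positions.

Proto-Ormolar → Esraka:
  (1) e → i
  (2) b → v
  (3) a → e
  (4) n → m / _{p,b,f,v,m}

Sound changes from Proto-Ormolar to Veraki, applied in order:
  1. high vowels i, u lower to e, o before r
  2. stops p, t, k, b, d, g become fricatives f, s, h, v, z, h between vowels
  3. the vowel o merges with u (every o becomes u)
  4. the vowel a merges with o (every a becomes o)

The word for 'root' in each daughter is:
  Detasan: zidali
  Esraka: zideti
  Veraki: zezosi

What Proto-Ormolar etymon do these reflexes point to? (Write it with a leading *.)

*zedati

Position 2: Detasan has i, Esraka has i, Veraki has e. Taking the neighbouring segments as reconstructed: Detasan i could go back to *e or *i; Esraka i could go back to *e or *i; Veraki e can only go back to *e — the one source consistent with every daughter is *e.
Position 3: Detasan has d, Esraka has d, Veraki has z. Detasan preserves d here (none of its changes turn any other segment into d), so the proto-segment is *d.
Position 4: Detasan has a, Esraka has e, Veraki has o. Detasan preserves a here (none of its changes turn any other segment into a), so the proto-segment is *a.
This points to *zedati. Verify forward in each daughter:
Detasan: *zedati > zedasi > zidasi > zidari > zidali  (by unconditioned shift, vowel merger, rhotacism, unconditioned shift)
Esraka: *zedati
  zedati → zidati   [vowel merger]
  zidati (rule 2 does not apply)
  zidati → zideti   [vowel merger]
  zideti (rule 4 does not apply)
  giving Esraka zideti.
Veraki: start from *zedati.
  rule 1: no change — zedati
  rule 2 (intervocalic lenition): zedati → zezasi
  rule 3: no change — zezasi
  rule 4 (vowel merger): zezasi → zezosi
  ⇒ Veraki zezosi
*zedati is the unique common source.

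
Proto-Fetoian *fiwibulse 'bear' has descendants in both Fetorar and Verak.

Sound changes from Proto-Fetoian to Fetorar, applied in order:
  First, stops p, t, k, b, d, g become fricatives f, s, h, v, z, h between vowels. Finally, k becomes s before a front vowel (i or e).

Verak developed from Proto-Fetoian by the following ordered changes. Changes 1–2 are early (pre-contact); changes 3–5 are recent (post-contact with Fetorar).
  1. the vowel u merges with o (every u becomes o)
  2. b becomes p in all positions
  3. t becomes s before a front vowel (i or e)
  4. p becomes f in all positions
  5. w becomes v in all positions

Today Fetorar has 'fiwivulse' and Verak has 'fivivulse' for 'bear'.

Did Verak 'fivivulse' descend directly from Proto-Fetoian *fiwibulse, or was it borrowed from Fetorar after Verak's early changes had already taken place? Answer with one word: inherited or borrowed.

If inherited, *fiwibulse would pass through all of Verak's changes:
Verak: *fiwibulse > fiwibolse > fiwipolse > fiwifolse > fivifolse  (by vowel merger, unconditioned shift, unconditioned shift, unconditioned shift)
If borrowed from Fetorar 'fiwivulse' after the early changes, it would undergo only the recent ones:
  rule 3 (palatalisation): no change (fiwivulse)
  rule 4 (unconditioned shift): no change (fiwivulse)
  rule 5 (unconditioned shift): fiwivulse → fivivulse
  ⇒ as a loan: fivivulse
Verak 'fivivulse' matches the loan outcome 'fivivulse', not the inherited 'fivifolse' — it skipped the early Verak changes, so it was borrowed from Fetorar.

borrowed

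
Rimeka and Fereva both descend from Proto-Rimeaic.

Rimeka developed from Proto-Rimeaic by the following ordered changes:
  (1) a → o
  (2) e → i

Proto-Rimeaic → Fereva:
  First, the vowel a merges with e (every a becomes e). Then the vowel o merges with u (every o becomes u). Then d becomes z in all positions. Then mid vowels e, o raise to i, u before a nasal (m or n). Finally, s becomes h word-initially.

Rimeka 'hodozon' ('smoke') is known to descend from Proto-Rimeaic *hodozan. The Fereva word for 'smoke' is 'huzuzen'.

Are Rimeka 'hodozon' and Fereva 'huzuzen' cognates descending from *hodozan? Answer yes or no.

Derive the expected Fereva reflex of *hodozan:
Fereva: start from *hodozan.
  rule 1 (vowel merger): hodozan → hodozen
  rule 2 (vowel merger): hodozen → huduzen
  rule 3 (unconditioned shift): huduzen → huzuzen
  rule 4 (pre-nasal raising): huzuzen → huzuzin
  rule 5: no change — huzuzin
  ⇒ Fereva huzuzin
The regular Fereva reflex would be 'huzuzin', but the attested form is 'huzuzen'. The correspondence is irregular, so they are not cognates (the Fereva form has a different source).

no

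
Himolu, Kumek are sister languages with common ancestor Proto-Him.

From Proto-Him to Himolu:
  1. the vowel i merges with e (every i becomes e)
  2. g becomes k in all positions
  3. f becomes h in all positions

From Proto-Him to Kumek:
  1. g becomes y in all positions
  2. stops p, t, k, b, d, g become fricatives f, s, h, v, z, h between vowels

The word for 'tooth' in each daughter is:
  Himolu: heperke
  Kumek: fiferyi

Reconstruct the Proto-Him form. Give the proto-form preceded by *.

*fipergi

Position 7: Himolu has e, Kumek has i. Kumek preserves i here (none of its changes turn any other segment into i), so the proto-segment is *i.
Position 1: Himolu has h, Kumek has f. Taking the neighbouring segments as reconstructed: Himolu h could go back to *f or *h; Kumek f can only go back to *f — the one source consistent with every daughter is *f.
Continuing position by position gives *fipergi; check it forward:
Himolu: start from *fipergi.
  rule 1 (vowel merger): fipergi → feperge
  rule 2 (unconditioned shift): feperge → feperke
  rule 3 (unconditioned shift): feperke → heperke
  ⇒ Himolu heperke
Kumek: start from *fipergi.
  rule 1 (unconditioned shift): fipergi → fiperyi
  rule 2 (intervocalic lenition): fiperyi → fiferyi
  ⇒ Kumek fiferyi
Only *fipergi yields all of Himolu heperke, Kumek fiferyi.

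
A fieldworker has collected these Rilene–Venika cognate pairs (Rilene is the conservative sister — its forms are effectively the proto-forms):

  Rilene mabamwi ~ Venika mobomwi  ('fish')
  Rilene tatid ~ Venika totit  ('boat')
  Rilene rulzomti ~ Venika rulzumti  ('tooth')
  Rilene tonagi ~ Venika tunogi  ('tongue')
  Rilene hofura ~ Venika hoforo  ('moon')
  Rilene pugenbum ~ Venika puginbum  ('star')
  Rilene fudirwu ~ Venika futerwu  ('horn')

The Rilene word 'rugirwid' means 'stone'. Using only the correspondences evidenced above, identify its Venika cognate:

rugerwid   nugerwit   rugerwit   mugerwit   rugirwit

rugerwit

fudirwu ~ futerwu — Rilene i corresponds to Venika e after a consonant, before r.
tatid ~ totit — Rilene d corresponds to Venika t word-finally.
Applying these to Rilene 'rugirwid':
  rugirwid → rugerwid   (i→e after a consonant, before r)
  rugerwid → rugerwit   (d→t word-finally)
So the Venika cognate is 'rugerwit'.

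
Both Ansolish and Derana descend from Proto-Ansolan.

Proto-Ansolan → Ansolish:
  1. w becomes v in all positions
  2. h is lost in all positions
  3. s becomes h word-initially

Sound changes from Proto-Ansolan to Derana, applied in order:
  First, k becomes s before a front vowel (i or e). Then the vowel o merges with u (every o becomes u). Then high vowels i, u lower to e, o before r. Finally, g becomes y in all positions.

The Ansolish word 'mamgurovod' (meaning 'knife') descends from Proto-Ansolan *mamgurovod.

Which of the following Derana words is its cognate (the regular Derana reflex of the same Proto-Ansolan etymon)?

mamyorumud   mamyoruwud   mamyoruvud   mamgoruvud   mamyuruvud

Derana: *mamgurovod > mamguruvud > mamgoruvud > mamyoruvud  (by vowel merger, pre-rhotic lowering, unconditioned shift)
Only 'mamyoruvud' matches the regular Derana development of *mamgurovod.

mamyoruvud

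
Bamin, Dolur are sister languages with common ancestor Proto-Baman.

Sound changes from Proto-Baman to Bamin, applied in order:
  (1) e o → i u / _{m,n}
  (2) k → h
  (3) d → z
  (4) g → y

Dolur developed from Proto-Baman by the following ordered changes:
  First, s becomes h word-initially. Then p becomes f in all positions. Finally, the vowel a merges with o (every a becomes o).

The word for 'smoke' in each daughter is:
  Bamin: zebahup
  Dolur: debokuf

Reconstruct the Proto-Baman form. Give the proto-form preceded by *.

Position 4: Bamin has a, Dolur has o. Bamin preserves a here (none of its changes turn any other segment into a), so the proto-segment is *a.
Position 5: Bamin has h, Dolur has k. Dolur preserves k here (none of its changes turn any other segment into k), so the proto-segment is *k.
This points to *debakup. Verify forward in each daughter:
Bamin: start from *debakup.
  rule 1: no change — debakup
  rule 2 (unconditioned shift): debakup → debahup
  rule 3 (unconditioned shift): debahup → zebahup
  rule 4: no change — zebahup
  ⇒ Bamin zebahup
Dolur: *debakup
  debakup (rule 1 does not apply)
  debakup → debakuf   [unconditioned shift]
  debakuf → debokuf   [vowel merger]
  giving Dolur debokuf.
Only *debakup yields all of Bamin zebahup, Dolur debokuf.

*debakup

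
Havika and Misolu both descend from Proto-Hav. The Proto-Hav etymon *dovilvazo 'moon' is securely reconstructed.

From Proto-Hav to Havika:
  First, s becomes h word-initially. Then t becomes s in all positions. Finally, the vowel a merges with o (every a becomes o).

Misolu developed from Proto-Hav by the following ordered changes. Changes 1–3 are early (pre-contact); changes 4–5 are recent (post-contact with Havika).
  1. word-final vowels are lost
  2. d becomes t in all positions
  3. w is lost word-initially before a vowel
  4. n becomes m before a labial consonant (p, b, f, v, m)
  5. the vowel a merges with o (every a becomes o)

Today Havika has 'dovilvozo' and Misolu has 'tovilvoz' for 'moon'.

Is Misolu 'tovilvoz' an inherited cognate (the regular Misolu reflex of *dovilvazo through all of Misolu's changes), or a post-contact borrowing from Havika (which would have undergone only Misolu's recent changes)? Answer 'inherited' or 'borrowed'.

If inherited, *dovilvazo would pass through all of Misolu's changes:
Misolu: start from *dovilvazo.
  rule 1 (apocope): dovilvazo → dovilvaz
  rule 2 (unconditioned shift): dovilvaz → tovilvaz
  rule 3: no change — tovilvaz
  rule 4: no change — tovilvaz
  rule 5 (vowel merger): tovilvaz → tovilvoz
  ⇒ Misolu tovilvoz
If borrowed from Havika 'dovilvozo' after the early changes, it would undergo only the recent ones:
  rule 4 (nasal place assimilation): no change (dovilvozo)
  rule 5 (vowel merger): no change (dovilvozo)
  ⇒ as a loan: dovilvozo
Misolu 'tovilvoz' matches the inherited outcome exactly, so it is an inherited cognate, not a loan.

inherited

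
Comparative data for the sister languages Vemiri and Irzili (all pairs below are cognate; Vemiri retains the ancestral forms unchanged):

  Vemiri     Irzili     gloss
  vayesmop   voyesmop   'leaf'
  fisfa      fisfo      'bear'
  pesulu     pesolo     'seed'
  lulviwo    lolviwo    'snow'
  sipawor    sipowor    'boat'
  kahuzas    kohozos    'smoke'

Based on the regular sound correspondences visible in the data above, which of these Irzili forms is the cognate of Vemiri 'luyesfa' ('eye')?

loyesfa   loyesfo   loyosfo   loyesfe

loyesfo

pesulu ~ pesolo, lulviwo ~ lolviwo — Vemiri u corresponds to Irzili o after a consonant, before a consonant other than r, m, n, p, b, f, v.
fisfa ~ fisfo — Vemiri a corresponds to Irzili o word-finally.
Applying these to Vemiri 'luyesfa':
  luyesfa → loyesfa   (u→o after a consonant, before a consonant other than r, m, n, p, b, f, v)
  loyesfa → loyesfo   (a→o word-finally)
So the Irzili cognate is 'loyesfo'.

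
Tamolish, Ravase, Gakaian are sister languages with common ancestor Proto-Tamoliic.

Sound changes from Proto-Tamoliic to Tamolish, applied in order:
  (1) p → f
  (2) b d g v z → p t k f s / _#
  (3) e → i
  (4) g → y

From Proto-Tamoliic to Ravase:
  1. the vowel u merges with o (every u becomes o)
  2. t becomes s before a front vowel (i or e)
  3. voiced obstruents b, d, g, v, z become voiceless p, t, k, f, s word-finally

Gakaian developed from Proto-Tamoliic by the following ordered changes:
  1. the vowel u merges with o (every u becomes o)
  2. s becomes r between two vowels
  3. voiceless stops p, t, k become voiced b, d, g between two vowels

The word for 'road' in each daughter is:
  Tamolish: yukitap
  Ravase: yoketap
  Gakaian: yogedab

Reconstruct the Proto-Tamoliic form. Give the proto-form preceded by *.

*yuketab

Position 7: Tamolish has p, Ravase has p, Gakaian has b. In Tamolish, p can only continue *b, so the proto-segment is *b.
Position 2: Tamolish has u, Ravase has o, Gakaian has o. Tamolish preserves u here (none of its changes turn any other segment into u), so the proto-segment is *u.
Position 3: Tamolish has k, Ravase has k, Gakaian has g. Taking the neighbouring segments as reconstructed: Tamolish k can only go back to *k; Ravase k can only go back to *k; Gakaian g could go back to *k or *g — the one source consistent with every daughter is *k.
Continuing position by position gives *yuketab; check it forward:
Tamolish: *yuketab
  yuketab (rule 1 does not apply)
  yuketab → yuketap   [final devoicing]
  yuketap → yukitap   [vowel merger]
  yukitap (rule 4 does not apply)
  giving Tamolish yukitap.
Ravase: start from *yuketab.
  rule 1 (vowel merger): yuketab → yoketab
  rule 2: no change — yoketab
  rule 3 (final devoicing): yoketab → yoketap
  ⇒ Ravase yoketap
Gakaian: start from *yuketab.
  rule 1 (vowel merger): yuketab → yoketab
  rule 2: no change — yoketab
  rule 3 (intervocalic voicing): yoketab → yogedab
  ⇒ Gakaian yogedab
*yuketab is the unique common source.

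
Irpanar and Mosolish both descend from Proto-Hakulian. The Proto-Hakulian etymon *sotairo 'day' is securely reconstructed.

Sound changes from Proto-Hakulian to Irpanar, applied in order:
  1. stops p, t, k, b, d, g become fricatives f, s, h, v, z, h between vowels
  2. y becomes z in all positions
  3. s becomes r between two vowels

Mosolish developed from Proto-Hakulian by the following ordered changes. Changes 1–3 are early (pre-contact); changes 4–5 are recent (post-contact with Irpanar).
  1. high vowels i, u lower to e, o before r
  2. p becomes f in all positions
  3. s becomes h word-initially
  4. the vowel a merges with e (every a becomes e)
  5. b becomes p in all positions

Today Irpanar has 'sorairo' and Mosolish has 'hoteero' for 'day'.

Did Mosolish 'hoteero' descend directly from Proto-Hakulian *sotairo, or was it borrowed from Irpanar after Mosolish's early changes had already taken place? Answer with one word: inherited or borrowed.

If inherited, *sotairo would pass through all of Mosolish's changes:
Mosolish: start from *sotairo.
  rule 1 (pre-rhotic lowering): sotairo → sotaero
  rule 2: no change — sotaero
  rule 3 (debuccalisation): sotaero → hotaero
  rule 4 (vowel merger): hotaero → hoteero
  rule 5: no change — hoteero
  ⇒ Mosolish hoteero
If borrowed from Irpanar 'sorairo' after the early changes, it would undergo only the recent ones:
  rule 4 (vowel merger): sorairo → soreiro
  rule 5 (unconditioned shift): no change (soreiro)
  ⇒ as a loan: soreiro
Mosolish 'hoteero' matches the inherited outcome exactly, so it is an inherited cognate, not a loan.

inherited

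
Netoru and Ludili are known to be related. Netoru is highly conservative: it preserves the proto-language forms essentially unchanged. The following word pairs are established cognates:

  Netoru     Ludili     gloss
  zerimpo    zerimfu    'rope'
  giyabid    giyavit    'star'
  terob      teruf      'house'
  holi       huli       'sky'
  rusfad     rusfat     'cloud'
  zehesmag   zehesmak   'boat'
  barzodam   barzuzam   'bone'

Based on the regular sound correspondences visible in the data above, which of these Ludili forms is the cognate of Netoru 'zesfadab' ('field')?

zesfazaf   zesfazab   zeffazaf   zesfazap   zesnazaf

zesfazaf

barzodam ~ barzuzam — Netoru d corresponds to Ludili z between vowels (before a back vowel).
terob ~ teruf — Netoru b corresponds to Ludili f word-finally.
Applying these to Netoru 'zesfadab':
  zesfadab → zesfazab   (d→z between vowels (before a back vowel))
  zesfazab → zesfazaf   (b→f word-finally)
So the Ludili cognate is 'zesfazaf'.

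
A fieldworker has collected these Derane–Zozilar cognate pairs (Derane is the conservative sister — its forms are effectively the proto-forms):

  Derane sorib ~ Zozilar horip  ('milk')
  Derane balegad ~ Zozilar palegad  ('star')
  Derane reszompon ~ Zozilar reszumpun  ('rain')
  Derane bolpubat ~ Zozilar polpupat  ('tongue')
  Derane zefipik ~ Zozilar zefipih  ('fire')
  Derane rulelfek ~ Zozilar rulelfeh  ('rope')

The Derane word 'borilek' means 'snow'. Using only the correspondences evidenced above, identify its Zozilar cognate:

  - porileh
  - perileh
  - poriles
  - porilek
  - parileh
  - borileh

bolpubat ~ polpupat — Derane b corresponds to Zozilar p word-initially before a back vowel.
zefipik ~ zefipih, rulelfek ~ rulelfeh — Derane k corresponds to Zozilar h word-finally.
Applying these to Derane 'borilek':
  borilek → porilek   (b→p word-initially before a back vowel)
  porilek → porileh   (k→h word-finally)
So the Zozilar cognate is 'porileh'.

porileh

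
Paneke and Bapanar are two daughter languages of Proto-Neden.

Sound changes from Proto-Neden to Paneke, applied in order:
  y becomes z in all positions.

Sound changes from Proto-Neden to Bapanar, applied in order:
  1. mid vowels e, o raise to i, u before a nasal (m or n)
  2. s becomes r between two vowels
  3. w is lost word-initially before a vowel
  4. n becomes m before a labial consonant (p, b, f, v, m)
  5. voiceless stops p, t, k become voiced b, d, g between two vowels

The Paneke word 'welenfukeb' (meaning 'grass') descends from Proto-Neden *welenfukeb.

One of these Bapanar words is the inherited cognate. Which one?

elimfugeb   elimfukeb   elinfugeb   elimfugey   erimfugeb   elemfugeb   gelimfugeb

Bapanar: *welenfukeb
  welenfukeb → welinfukeb   [pre-nasal raising]
  welinfukeb (rule 2 does not apply)
  welinfukeb → elinfukeb   [glide loss]
  elinfukeb → elimfukeb   [nasal place assimilation]
  elimfukeb → elimfugeb   [intervocalic voicing]
  giving Bapanar elimfugeb.
Only 'elimfugeb' matches the regular Bapanar development of *welenfukeb.

elimfugeb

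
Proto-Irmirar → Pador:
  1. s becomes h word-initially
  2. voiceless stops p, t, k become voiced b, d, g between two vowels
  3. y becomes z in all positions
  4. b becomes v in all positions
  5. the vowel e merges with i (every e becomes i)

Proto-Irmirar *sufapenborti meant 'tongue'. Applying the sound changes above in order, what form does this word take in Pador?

Pador: *sufapenborti
  sufapenborti → hufapenborti   [debuccalisation]
  hufapenborti → hufabenborti   [intervocalic voicing]
  hufabenborti (rule 3 does not apply)
  hufabenborti → hufavenvorti   [unconditioned shift]
  hufavenvorti → hufavinvorti   [vowel merger]
  giving Pador hufavinvorti.

hufavinvorti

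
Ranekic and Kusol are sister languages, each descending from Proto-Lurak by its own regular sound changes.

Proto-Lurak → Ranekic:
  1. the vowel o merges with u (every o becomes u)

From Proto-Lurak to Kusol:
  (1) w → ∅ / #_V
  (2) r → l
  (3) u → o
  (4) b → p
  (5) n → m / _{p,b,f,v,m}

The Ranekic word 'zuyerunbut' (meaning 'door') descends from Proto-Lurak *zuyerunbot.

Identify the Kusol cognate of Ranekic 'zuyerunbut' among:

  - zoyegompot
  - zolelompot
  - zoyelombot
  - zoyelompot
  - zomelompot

zoyelompot

Kusol: start from *zuyerunbot.
  rule 1: no change — zuyerunbot
  rule 2 (unconditioned shift): zuyerunbot → zuyelunbot
  rule 3 (vowel merger): zuyelunbot → zoyelonbot
  rule 4 (unconditioned shift): zoyelonbot → zoyelonpot
  rule 5 (nasal place assimilation): zoyelonpot → zoyelompot
  ⇒ Kusol zoyelompot
Only 'zoyelompot' matches the regular Kusol development of *zuyerunbot.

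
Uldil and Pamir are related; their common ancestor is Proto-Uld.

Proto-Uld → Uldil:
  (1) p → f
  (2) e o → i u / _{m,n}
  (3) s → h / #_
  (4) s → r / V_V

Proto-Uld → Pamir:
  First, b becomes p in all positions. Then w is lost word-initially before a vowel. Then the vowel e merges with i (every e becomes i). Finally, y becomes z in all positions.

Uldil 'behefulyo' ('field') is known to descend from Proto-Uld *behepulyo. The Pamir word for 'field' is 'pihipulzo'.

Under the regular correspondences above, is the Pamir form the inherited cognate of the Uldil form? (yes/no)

yes

Derive the expected Pamir reflex of *behepulyo:
Pamir: *behepulyo > pehepulyo > pihipulyo > pihipulzo  (by unconditioned shift, vowel merger, unconditioned shift)
Pamir 'pihipulzo' matches the regular reflex exactly, so the pair is cognate.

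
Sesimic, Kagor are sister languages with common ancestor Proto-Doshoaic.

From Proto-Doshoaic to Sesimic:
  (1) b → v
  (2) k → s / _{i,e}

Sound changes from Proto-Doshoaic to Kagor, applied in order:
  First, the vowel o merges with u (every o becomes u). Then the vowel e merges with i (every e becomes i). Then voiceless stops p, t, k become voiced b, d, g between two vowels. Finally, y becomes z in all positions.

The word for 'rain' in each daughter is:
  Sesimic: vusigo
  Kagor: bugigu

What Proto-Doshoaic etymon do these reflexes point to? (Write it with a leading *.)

*bukigo

Position 1: Sesimic has v, Kagor has b. Taking the neighbouring segments as reconstructed: Sesimic v could go back to *b or *v; Kagor b can only go back to *b — the one source consistent with every daughter is *b.
Position 6: Sesimic has o, Kagor has u. Sesimic preserves o here (none of its changes turn any other segment into o), so the proto-segment is *o.
Verify the candidate proto-form against each daughter:
Sesimic: start from *bukigo.
  rule 1 (unconditioned shift): bukigo → vukigo
  rule 2 (palatalisation): vukigo → vusigo
  ⇒ Sesimic vusigo
Kagor: *bukigo
  bukigo → bukigu   [vowel merger]
  bukigu (rule 2 does not apply)
  bukigu → bugigu   [intervocalic voicing]
  bugigu (rule 4 does not apply)
  giving Kagor bugigu.
*bukigo is the unique common source.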